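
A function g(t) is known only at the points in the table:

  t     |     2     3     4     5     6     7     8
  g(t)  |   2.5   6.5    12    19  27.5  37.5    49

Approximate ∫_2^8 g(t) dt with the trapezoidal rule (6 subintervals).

Δt = 1.
T_6 = (1/2)·[2.5 + 2·6.5 + 2·12 + 2·19 + 2·27.5 + 2·37.5 + 49] = 128.25.

128.25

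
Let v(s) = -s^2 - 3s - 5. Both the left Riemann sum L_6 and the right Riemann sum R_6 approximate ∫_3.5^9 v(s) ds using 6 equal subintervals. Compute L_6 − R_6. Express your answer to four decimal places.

78.1458

L_6 ≈ -321.030671.
R_6 ≈ -399.176505.
L_6 − R_6 ≈ 78.1458.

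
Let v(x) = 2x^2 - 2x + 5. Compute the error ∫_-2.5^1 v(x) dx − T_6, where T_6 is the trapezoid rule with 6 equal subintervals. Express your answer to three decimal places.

Exact integral: ∫_-2.5^1 v(x) dx ≈ 33.83333.
T_6 ≈ 34.23032.
Error ≈ 33.83333 − 34.23032 ≈ -0.397.

-0.397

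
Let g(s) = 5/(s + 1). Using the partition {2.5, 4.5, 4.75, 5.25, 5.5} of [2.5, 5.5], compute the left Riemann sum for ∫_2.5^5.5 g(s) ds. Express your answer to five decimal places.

Subinterval widths: 2, 0.25, 0.5, 0.25.
Left endpoints: 2.5, 4.5, 4.75, 5.25.
g(2.5) = 10/7, g(4.5) = 10/11, g(4.75) = 20/23, g(5.25) = 0.8.
Sum = Σ Δs_i · g(s_i).
Sum ≈ 3.71920.

3.71920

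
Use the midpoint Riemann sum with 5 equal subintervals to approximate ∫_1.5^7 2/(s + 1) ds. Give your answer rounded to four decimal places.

2.3122

Δs = (7 − 1.5)/5 = 1.1.
Midpoints: 2.05, 3.15, 4.25, 5.35, 6.45.
f(2.05) = 40/61, f(3.15) = 40/83, f(4.25) = 8/21, f(5.35) = 40/127, f(6.45) = 40/149.
Sum = Δs · [f(2.05) + f(3.15) + f(4.25) + f(5.35) + f(6.45)].
Sum ≈ 2.3122.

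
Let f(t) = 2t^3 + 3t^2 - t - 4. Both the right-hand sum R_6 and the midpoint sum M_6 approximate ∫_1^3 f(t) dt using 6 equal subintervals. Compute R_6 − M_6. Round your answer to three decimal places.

13.167

R_6 ≈ 66.88889.
M_6 ≈ 53.72222.
R_6 − M_6 ≈ 13.167.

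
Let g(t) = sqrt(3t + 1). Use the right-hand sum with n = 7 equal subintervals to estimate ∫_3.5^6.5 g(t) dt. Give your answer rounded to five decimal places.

Δt = (6.5 − 3.5)/7 = 3/7.
Right endpoints: 55/14, 61/14, 67/14, 73/14, 79/14, 85/14, 6.5.
g(55/14) ≈ 3.57571, g(61/14) ≈ 3.75119, g(67/14) ≈ 3.91882, g(73/14) ≈ 4.07957, g(79/14) ≈ 4.23421, g(85/14) ≈ 4.38341, g(6.5) ≈ 4.52769.
Sum = Δt · [g(55/14) + g(61/14) + g(67/14) + ...].
Sum ≈ 12.20169.

12.20169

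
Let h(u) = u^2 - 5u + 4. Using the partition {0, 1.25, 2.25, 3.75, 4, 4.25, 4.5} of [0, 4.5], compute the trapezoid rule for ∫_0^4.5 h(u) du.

Subinterval widths: 1.25, 1, 1.5, 0.25, 0.25, 0.25.
h(0) = 4, h(1.25) = -0.6875, h(2.25) = -2.1875, h(3.75) = -0.6875, h(4) = 0, h(4.25) = 0.8125, h(4.5) = 1.75.
On each subinterval the trapezoid contributes (Δu_i/2)·[h(u_{i-1}) + h(u_i)].
Sum = -1.1875.

-1.1875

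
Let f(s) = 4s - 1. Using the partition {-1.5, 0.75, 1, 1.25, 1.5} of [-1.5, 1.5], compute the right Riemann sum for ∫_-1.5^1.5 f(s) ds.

Subinterval widths: 2.25, 0.25, 0.25, 0.25.
Right endpoints: 0.75, 1, 1.25, 1.5.
f(0.75) = 2, f(1) = 3, f(1.25) = 4, f(1.5) = 5.
Sum = Σ Δs_i · f(s_i).
Sum = 7.5.

7.5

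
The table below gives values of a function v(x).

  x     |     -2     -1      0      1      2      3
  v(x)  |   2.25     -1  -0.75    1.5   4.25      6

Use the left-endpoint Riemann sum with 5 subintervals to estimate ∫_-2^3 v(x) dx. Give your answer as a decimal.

6.25

Δx = 1.
Sum = 1·[2.25 + (-1) + (-0.75) + 1.5 + 4.25] = 6.25.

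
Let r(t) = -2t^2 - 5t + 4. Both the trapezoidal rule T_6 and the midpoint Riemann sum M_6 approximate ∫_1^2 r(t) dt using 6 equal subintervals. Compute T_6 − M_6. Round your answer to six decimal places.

-0.013889

T_6 ≈ -8.17592593.
M_6 ≈ -8.16203704.
T_6 − M_6 ≈ -0.013889.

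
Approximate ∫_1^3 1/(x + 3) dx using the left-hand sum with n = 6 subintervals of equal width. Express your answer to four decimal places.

0.4197

Δx = (3 − 1)/6 = 1/3.
Left endpoints: 1, 4/3, 5/3, 2, 7/3, 8/3.
f(1) = 0.25, f(4/3) = 3/13, f(5/3) = 3/14, f(2) = 0.2, f(7/3) = 0.1875, f(8/3) = 3/17.
Sum = Δx · [f(1) + f(4/3) + f(5/3) + ...].
Sum ≈ 0.4197.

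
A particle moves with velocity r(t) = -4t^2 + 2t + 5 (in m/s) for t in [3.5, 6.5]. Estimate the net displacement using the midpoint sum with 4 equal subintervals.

-263.4375

Δt = (6.5 − 3.5)/4 = 0.75.
Midpoints: 3.875, 4.625, 5.375, 6.125.
r(3.875) = -47.3125, r(4.625) = -71.3125, r(5.375) = -99.8125, r(6.125) = -132.8125.
Sum = Δt · [r(3.875) + r(4.625) + r(5.375) + r(6.125)].
Sum = -263.4375.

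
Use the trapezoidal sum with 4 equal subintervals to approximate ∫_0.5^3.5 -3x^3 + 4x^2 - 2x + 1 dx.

-68.4375

Δx = (3.5 − 0.5)/4 = 0.75.
f(0.5) = 0.625, f(1.25) = -1.109375, f(2) = -11, f(2.75) = -36.640625, f(3.5) = -85.625.
T_4 = (Δx/2)·[f(x_0) + 2f(x_1) + 2f(x_2) + 2f(x_3) + f(x_4)].
Sum = -68.4375.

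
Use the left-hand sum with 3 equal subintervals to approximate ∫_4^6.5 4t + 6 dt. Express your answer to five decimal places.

Δt = (6.5 − 4)/3 = 5/6.
Left endpoints: 4, 29/6, 17/3.
f(4) = 22, f(29/6) = 76/3, f(17/3) = 86/3.
Sum = Δt · [f(4) + f(29/6) + f(17/3)].
Sum ≈ 63.33333.

63.33333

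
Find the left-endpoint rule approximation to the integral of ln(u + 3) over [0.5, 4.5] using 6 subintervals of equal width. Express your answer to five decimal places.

Δu = (4.5 − 0.5)/6 = 2/3.
Left endpoints: 0.5, 7/6, 11/6, 2.5, 19/6, 23/6.
f(0.5) ≈ 1.25276, f(7/6) ≈ 1.42712, f(11/6) ≈ 1.57554, f(2.5) ≈ 1.70475, f(19/6) ≈ 1.81916, f(23/6) ≈ 1.92181.
Sum = Δu · [f(0.5) + f(7/6) + f(11/6) + ...].
Sum ≈ 6.46742.

6.46742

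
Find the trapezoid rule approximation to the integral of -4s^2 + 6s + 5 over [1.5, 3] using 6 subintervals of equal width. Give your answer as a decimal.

-3.8125

Δs = (3 − 1.5)/6 = 0.25.
f(1.5) = 5, f(1.75) = 3.25, f(2) = 1, f(2.25) = -1.75, f(2.5) = -5, f(2.75) = -8.75, f(3) = -13.
T_6 = (Δs/2)·[f(s_0) + 2f(s_1) + ... + 2f(s_{5}) + f(s_6)].
Sum = -3.8125.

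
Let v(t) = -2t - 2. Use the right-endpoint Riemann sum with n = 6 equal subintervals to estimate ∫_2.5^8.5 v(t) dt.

-84

Δt = (8.5 − 2.5)/6 = 1.
Right endpoints: 3.5, 4.5, 5.5, 6.5, 7.5, 8.5.
v(3.5) = -9, v(4.5) = -11, v(5.5) = -13, v(6.5) = -15, v(7.5) = -17, v(8.5) = -19.
Sum = Δt · [v(3.5) + v(4.5) + v(5.5) + ...].
Sum = -84.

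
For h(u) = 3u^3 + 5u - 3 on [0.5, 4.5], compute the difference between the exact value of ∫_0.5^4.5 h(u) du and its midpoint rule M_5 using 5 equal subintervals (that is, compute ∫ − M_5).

4.8

Exact integral: ∫_0.5^4.5 h(u) du = 345.5.
M_5 = 340.7.
Error = 345.5 − 340.7 = 4.8.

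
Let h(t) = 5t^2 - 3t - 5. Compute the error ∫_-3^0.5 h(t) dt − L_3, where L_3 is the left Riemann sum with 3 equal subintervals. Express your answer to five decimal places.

Exact integral: ∫_-3^0.5 h(t) dt ≈ 40.8333333.
L_3 ≈ 76.4490741.
Error ≈ 40.8333333 − 76.4490741 ≈ -35.61574.

-35.61574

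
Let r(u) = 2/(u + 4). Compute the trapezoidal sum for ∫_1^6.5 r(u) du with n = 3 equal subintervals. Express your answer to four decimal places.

1.5009

Δu = (6.5 − 1)/3 = 11/6.
r(1) = 0.4, r(17/6) = 12/41, r(14/3) = 3/13, r(6.5) = 4/21.
T_3 = (Δu/2)·[r(u_0) + 2r(u_1) + 2r(u_2) + r(u_3)].
Sum ≈ 1.5009.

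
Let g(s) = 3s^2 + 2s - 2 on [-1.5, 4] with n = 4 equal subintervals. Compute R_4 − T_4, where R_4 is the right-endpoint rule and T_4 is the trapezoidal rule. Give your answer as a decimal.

R_4 = 111.24609375.
T_4 = 75.32421875.
R_4 − T_4 = 35.921875.

35.921875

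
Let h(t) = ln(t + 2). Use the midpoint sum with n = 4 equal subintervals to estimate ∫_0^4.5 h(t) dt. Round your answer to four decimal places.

6.2982

Δt = (4.5 − 0)/4 = 1.125.
Midpoints: 0.5625, 1.6875, 2.8125, 3.9375.
h(0.5625) ≈ 0.9410, h(1.6875) ≈ 1.3049, h(2.8125) ≈ 1.5712, h(3.9375) ≈ 1.7813.
Sum = Δt · [h(0.5625) + h(1.6875) + h(2.8125) + h(3.9375)].
Sum ≈ 6.2982.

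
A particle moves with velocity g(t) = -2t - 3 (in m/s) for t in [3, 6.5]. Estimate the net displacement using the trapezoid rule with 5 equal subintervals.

Δt = (6.5 − 3)/5 = 0.7.
g(3) = -9, g(3.7) = -10.4, g(4.4) = -11.8, g(5.1) = -13.2, g(5.8) = -14.6, g(6.5) = -16.
T_5 = (Δt/2)·[g(t_0) + 2g(t_1) + ... + 2g(t_{4}) + g(t_5)].
Sum = -43.75.

-43.75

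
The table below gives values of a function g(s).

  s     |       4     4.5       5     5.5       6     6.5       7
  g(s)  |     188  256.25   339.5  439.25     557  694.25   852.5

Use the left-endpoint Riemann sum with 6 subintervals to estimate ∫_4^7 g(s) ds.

Δs = 0.5.
Sum = 0.5·[188 + 256.25 + 339.5 + 439.25 + 557 + 694.25] = 1237.125.

1237.125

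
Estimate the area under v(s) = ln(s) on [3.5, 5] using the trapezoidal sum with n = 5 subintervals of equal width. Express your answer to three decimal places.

2.162

Δs = (5 − 3.5)/5 = 0.3.
v(3.5) ≈ 1.253, v(3.8) ≈ 1.335, v(4.1) ≈ 1.411, v(4.4) ≈ 1.482, v(4.7) ≈ 1.548, v(5) ≈ 1.609.
T_5 = (Δs/2)·[v(s_0) + 2v(s_1) + ... + 2v(s_{4}) + v(s_5)].
Sum ≈ 2.162.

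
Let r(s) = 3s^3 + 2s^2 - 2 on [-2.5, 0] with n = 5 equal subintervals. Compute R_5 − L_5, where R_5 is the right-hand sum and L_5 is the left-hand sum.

R_5 = -16.25.
L_5 = -33.4375.
R_5 − L_5 = 17.1875.

17.1875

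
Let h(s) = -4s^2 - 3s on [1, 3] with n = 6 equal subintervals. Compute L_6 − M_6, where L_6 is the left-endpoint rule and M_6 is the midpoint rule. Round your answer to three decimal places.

L_6 ≈ -40.48148.
M_6 ≈ -46.59259.
L_6 − M_6 ≈ 6.111.

6.111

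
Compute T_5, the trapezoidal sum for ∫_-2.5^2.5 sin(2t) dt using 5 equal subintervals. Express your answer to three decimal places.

Δt = (2.5 − (-2.5))/5 = 1.
f(-2.5) ≈ 0.959, f(-1.5) ≈ -0.141, f(-0.5) ≈ -0.841, f(0.5) ≈ 0.841, f(1.5) ≈ 0.141, f(2.5) ≈ -0.959.
T_5 = (Δt/2)·[f(t_0) + 2f(t_1) + ... + 2f(t_{4}) + f(t_5)].
Sum ≈ 0.000.

0.000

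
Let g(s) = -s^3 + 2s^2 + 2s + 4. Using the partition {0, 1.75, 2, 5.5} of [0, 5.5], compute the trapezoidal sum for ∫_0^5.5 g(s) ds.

Subinterval widths: 1.75, 0.25, 3.5.
g(0) = 4, g(1.75) = 8.265625, g(2) = 8, g(5.5) = -90.875.
On each subinterval the trapezoid contributes (Δs_i/2)·[g(s_{i-1}) + g(s_i)].
Sum = -132.265625.

-132.265625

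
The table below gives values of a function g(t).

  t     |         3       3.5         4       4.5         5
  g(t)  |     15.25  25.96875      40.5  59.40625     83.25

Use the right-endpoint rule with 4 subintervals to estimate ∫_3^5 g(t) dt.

Δt = 0.5.
Sum = 0.5·[25.96875 + 40.5 + 59.40625 + 83.25] = 104.5625.

104.5625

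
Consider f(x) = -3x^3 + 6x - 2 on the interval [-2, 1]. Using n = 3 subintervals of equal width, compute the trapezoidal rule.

Δx = (1 − (-2))/3 = 1.
f(-2) = 10, f(-1) = -5, f(0) = -2, f(1) = 1.
T_3 = (Δx/2)·[f(x_0) + 2f(x_1) + 2f(x_2) + f(x_3)].
Sum = -1.5.

-1.5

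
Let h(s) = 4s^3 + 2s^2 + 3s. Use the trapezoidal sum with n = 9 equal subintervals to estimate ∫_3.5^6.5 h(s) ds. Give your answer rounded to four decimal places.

1837.9444

Δs = (6.5 − 3.5)/9 = 1/3.
h(3.5) = 206.5, h(23/6) = 14375/54, h(25/6) = 18175/54, h(4.5) = 418.5, h(29/6) = 27695/54, h(31/6) = 33511/54, h(5.5) = 742.5, h(35/6) = 47495/54, h(37/6) = 55759/54, h(6.5) = 1202.5.
T_9 = (Δs/2)·[h(s_0) + 2h(s_1) + ... + 2h(s_{8}) + h(s_9)].
Sum ≈ 1837.9444.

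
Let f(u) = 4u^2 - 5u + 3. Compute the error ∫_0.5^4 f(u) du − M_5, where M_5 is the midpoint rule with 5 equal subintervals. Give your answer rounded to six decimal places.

0.571667

Exact integral: ∫_0.5^4 f(u) du ≈ 56.29166667.
M_5 = 55.72.
Error ≈ 56.29166667 − 55.72 ≈ 0.571667.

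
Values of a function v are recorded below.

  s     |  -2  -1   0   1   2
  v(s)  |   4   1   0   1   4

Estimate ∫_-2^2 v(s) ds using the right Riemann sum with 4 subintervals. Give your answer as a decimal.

Δs = 1.
Sum = 1·[1 + 0 + 1 + 4] = 6.

6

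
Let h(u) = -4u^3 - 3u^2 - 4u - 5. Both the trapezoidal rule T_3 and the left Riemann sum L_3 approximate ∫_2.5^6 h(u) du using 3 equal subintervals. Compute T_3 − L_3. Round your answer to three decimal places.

-527.771

T_3 = -1577.1875.
L_3 ≈ -1049.41667.
T_3 − L_3 ≈ -527.771.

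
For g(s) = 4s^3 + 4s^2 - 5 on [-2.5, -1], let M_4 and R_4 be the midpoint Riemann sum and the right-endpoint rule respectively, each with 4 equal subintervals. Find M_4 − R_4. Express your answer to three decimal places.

-6.135

M_4 ≈ -25.76367.
R_4 = -19.62890625.
M_4 − R_4 ≈ -6.135.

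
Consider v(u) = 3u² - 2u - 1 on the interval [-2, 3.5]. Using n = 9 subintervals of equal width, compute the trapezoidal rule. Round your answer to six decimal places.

38.152006

Δu = (3.5 − (-2))/9 = 11/18.
v(-2) = 15, v(-25/18) = 817/108, v(-7/9) = 64/27, v(-1/6) = -7/12, v(4/9) = -35/27, v(19/18) = 25/108, v(5/3) = 4, v(41/18) = 1081/108, v(26/9) = 493/27, v(3.5) = 28.75.
T_9 = (Δu/2)·[v(u_0) + 2v(u_1) + ... + 2v(u_{8}) + v(u_9)].
Sum ≈ 38.152006.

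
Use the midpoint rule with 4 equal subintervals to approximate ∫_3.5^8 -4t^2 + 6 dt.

Δt = (8 − 3.5)/4 = 1.125.
Midpoints: 4.0625, 5.1875, 6.3125, 7.4375.
f(4.0625) = -60.015625, f(5.1875) = -101.640625, f(6.3125) = -153.390625, f(7.4375) = -215.265625.
Sum = Δt · [f(4.0625) + f(5.1875) + f(6.3125) + f(7.4375)].
Sum = -596.6015625.

-596.6015625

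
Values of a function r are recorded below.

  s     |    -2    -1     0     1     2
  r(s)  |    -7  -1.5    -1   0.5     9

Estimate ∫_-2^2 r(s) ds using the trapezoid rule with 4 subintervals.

-1

Δs = 1.
T_4 = (1/2)·[(-7) + 2·(-1.5) + 2·(-1) + 2·0.5 + 9] = -1.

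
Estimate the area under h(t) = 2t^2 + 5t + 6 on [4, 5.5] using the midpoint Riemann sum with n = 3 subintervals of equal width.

Δt = (5.5 − 4)/3 = 0.5.
Midpoints: 4.25, 4.75, 5.25.
h(4.25) = 63.375, h(4.75) = 74.875, h(5.25) = 87.375.
Sum = Δt · [h(4.25) + h(4.75) + h(5.25)].
Sum = 112.8125.

112.8125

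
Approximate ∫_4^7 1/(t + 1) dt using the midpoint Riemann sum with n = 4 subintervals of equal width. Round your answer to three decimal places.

Δt = (7 − 4)/4 = 0.75.
Midpoints: 4.375, 5.125, 5.875, 6.625.
f(4.375) = 8/43, f(5.125) = 8/49, f(5.875) = 8/55, f(6.625) = 8/61.
Sum = Δt · [f(4.375) + f(5.125) + f(5.875) + f(6.625)].
Sum ≈ 0.469.

0.469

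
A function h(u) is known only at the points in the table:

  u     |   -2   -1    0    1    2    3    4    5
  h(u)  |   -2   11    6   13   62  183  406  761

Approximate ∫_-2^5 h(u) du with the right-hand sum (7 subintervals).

Δu = 1.
Sum = 1·[11 + 6 + 13 + 62 + 183 + 406 + 761] = 1442.

1442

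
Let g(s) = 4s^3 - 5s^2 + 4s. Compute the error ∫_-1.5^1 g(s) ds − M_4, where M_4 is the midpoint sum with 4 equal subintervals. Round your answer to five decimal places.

-0.65104

Exact integral: ∫_-1.5^1 g(s) ds ≈ -13.8541667.
M_4 = -13.203125.
Error ≈ -13.8541667 − (-13.203125) ≈ -0.65104.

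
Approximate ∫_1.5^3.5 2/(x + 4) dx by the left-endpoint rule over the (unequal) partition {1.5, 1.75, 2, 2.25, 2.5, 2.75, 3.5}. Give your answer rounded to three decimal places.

0.640

Subinterval widths: 0.25, 0.25, 0.25, 0.25, 0.25, 0.75.
Left endpoints: 1.5, 1.75, 2, 2.25, 2.5, 2.75.
f(1.5) = 4/11, f(1.75) = 8/23, f(2) = 1/3, f(2.25) = 0.32, f(2.5) = 4/13, f(2.75) = 8/27.
Sum = Σ Δx_i · f(x_i).
Sum ≈ 0.640.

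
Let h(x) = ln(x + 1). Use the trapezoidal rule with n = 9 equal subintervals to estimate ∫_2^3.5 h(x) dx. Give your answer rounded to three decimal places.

1.972

Δx = (3.5 − 2)/9 = 1/6.
h(2) ≈ 1.099, h(13/6) ≈ 1.153, h(7/3) ≈ 1.204, h(2.5) ≈ 1.253, h(8/3) ≈ 1.299, h(17/6) ≈ 1.344, h(3) ≈ 1.386, h(19/6) ≈ 1.427, h(10/3) ≈ 1.466, h(3.5) ≈ 1.504.
T_9 = (Δx/2)·[h(x_0) + 2h(x_1) + ... + 2h(x_{8}) + h(x_9)].
Sum ≈ 1.972.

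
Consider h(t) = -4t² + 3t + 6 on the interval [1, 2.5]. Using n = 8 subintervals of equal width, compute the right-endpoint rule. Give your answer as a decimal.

Δt = (2.5 − 1)/8 = 0.1875.
Right endpoints: 1.1875, 1.375, 1.5625, 1.75, 1.9375, 2.125, 2.3125, 2.5.
h(1.1875) = 3.921875, h(1.375) = 2.5625, h(1.5625) = 0.921875, h(1.75) = -1, h(1.9375) = -3.203125, h(2.125) = -5.6875, h(2.3125) = -8.453125, h(2.5) = -11.5.
Sum = Δt · [h(1.1875) + h(1.375) + h(1.5625) + ...].
Sum = -4.20703125.

-4.20703125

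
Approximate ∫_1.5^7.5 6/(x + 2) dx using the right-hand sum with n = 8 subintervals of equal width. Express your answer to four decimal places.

Δx = (7.5 − 1.5)/8 = 0.75.
Right endpoints: 2.25, 3, 3.75, 4.5, 5.25, 6, 6.75, 7.5.
f(2.25) = 24/17, f(3) = 1.2, f(3.75) = 24/23, f(4.5) = 12/13, f(5.25) = 24/29, f(6) = 0.75, f(6.75) = 24/35, f(7.5) = 12/19.
Sum = Δx · [f(2.25) + f(3) + f(3.75) + ...].
Sum ≈ 5.6049.

5.6049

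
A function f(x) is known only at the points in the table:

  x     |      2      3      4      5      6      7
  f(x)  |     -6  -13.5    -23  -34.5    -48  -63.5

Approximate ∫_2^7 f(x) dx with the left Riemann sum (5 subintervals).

-125

Δx = 1.
Sum = 1·[(-6) + (-13.5) + (-23) + (-34.5) + (-48)] = -125.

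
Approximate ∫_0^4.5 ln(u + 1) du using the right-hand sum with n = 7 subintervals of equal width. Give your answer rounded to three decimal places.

5.396

Δu = (4.5 − 0)/7 = 9/14.
Right endpoints: 9/14, 9/7, 27/14, 18/7, 45/14, 27/7, 4.5.
f(9/14) ≈ 0.496, f(9/7) ≈ 0.827, f(27/14) ≈ 1.075, f(18/7) ≈ 1.273, f(45/14) ≈ 1.438, f(27/7) ≈ 1.580, f(4.5) ≈ 1.705.
Sum = Δu · [f(9/14) + f(9/7) + f(27/14) + ...].
Sum ≈ 5.396.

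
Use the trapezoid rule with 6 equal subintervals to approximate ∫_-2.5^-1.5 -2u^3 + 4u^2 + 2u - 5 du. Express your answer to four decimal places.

24.4074

Δu = (-1.5 − (-2.5))/6 = 1/6.
f(-2.5) = 46.25, f(-7/3) = 1013/27, f(-13/6) = 3217/108, f(-2) = 23, f(-11/6) = 1847/108, f(-5/3) = 325/27, f(-1.5) = 7.75.
T_6 = (Δu/2)·[f(u_0) + 2f(u_1) + ... + 2f(u_{5}) + f(u_6)].
Sum ≈ 24.4074.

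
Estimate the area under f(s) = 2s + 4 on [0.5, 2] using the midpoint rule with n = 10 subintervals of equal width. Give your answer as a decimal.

9.75

Δs = (2 − 0.5)/10 = 0.15.
Midpoints: 0.575, 0.725, 0.875, 1.025, 1.175, 1.325, 1.475, 1.625, 1.775, 1.925.
f(0.575) = 5.15, f(0.725) = 5.45, f(0.875) = 5.75, f(1.025) = 6.05, f(1.175) = 6.35, f(1.325) = 6.65, f(1.475) = 6.95, f(1.625) = 7.25, f(1.775) = 7.55, f(1.925) = 7.85.
Sum = Δs · [f(0.575) + f(0.725) + f(0.875) + ...].
Sum = 9.75.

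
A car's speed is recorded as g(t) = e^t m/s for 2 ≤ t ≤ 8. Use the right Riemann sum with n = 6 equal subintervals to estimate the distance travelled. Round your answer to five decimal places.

Δt = (8 − 2)/6 = 1.
Right endpoints: 3, 4, 5, 6, 7, 8.
g(3) ≈ 20.08554, g(4) ≈ 54.59815, g(5) ≈ 148.41316, g(6) ≈ 403.42879, g(7) ≈ 1096.63316, g(8) ≈ 2980.95799.
Sum = Δt · [g(3) + g(4) + g(5) + ...].
Sum ≈ 4704.11679.

4704.11679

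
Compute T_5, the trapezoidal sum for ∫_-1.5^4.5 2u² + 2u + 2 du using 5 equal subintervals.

Δu = (4.5 − (-1.5))/5 = 1.2.
f(-1.5) = 3.5, f(-0.3) = 1.58, f(0.9) = 5.42, f(2.1) = 15.02, f(3.3) = 30.38, f(4.5) = 51.5.
T_5 = (Δu/2)·[f(u_0) + 2f(u_1) + ... + 2f(u_{4}) + f(u_5)].
Sum = 95.88.

95.88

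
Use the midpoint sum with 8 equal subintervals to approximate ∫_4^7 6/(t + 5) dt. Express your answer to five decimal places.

Δt = (7 − 4)/8 = 0.375.
Midpoints: 4.1875, 4.5625, 4.9375, 5.3125, 5.6875, 6.0625, 6.4375, 6.8125.
f(4.1875) = 32/49, f(4.5625) = 32/51, f(4.9375) = 32/53, f(5.3125) = 32/55, f(5.6875) = 32/57, f(6.0625) = 32/59, f(6.4375) = 32/61, f(6.8125) = 32/63.
Sum = Δt · [f(4.1875) + f(4.5625) + f(4.9375) + ...].
Sum ≈ 1.72590.

1.72590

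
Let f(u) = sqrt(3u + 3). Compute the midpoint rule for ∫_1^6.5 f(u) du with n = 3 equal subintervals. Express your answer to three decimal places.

Δu = (6.5 − 1)/3 = 11/6.
Midpoints: 23/12, 3.75, 67/12.
f(23/12) ≈ 2.958, f(3.75) ≈ 3.775, f(67/12) ≈ 4.444.
Sum = Δu · [f(23/12) + f(3.75) + f(67/12)].
Sum ≈ 20.491.

20.491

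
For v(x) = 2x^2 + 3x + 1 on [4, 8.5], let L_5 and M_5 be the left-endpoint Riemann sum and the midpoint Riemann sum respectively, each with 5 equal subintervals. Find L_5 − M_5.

-54.8775

L_5 = 400.14.
M_5 = 455.0175.
L_5 − M_5 = -54.8775.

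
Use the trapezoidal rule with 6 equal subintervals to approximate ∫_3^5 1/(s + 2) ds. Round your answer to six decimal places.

Δs = (5 − 3)/6 = 1/3.
f(3) = 0.2, f(10/3) = 0.1875, f(11/3) = 3/17, f(4) = 1/6, f(13/3) = 3/19, f(14/3) = 0.15, f(5) = 1/7.
T_6 = (Δs/2)·[f(s_0) + 2f(s_1) + ... + 2f(s_{5}) + f(s_6)].
Sum ≈ 0.336654.

0.336654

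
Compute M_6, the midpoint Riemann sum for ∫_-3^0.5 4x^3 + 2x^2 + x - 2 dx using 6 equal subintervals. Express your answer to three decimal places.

Δx = (0.5 − (-3))/6 = 7/12.
Midpoints: -65/24, -2.125, -37/24, -23/24, -0.375, 5/24.
f(-65/24) = -240197/3456, f(-2.125) = -33.4765625, f(-37/24) = -46465/3456, f(-23/24) = -16043/3456, f(-0.375) = -2.3046875, f(5/24) = -5767/3456.
Sum = Δx · [f(-65/24) + f(-2.125) + f(-37/24) + ...].
Sum ≈ -72.939.

-72.939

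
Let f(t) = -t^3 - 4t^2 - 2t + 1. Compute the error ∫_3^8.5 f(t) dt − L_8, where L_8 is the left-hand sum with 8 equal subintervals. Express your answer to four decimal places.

Exact integral: ∫_3^8.5 f(t) dt ≈ -2125.348958.
L_8 ≈ -1841.981689.
Error ≈ -2125.348958 − (-1841.981689) ≈ -283.3673.

-283.3673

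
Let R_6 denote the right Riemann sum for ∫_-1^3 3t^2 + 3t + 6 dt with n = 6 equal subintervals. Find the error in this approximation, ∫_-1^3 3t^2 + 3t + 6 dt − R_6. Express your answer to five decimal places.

Exact integral: ∫_-1^3 f(t) dt = 64.
R_6 ≈ 76.8888889.
Error ≈ 64 − 76.8888889 ≈ -12.88889.

-12.88889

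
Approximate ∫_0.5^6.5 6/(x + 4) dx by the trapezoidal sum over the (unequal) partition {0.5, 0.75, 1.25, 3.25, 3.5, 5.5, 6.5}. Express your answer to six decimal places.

5.133039

Subinterval widths: 0.25, 0.5, 2, 0.25, 2, 1.
f(0.5) = 4/3, f(0.75) = 24/19, f(1.25) = 8/7, f(3.25) = 24/29, f(3.5) = 0.8, f(5.5) = 12/19, f(6.5) = 4/7.
On each subinterval the trapezoid contributes (Δx_i/2)·[f(x_{i-1}) + f(x_i)].
Sum ≈ 5.133039.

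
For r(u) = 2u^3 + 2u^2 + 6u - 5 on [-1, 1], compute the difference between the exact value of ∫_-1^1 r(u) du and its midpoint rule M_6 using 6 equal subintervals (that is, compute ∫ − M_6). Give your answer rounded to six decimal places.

Exact integral: ∫_-1^1 r(u) du ≈ -8.66666667.
M_6 ≈ -8.70370370.
Error ≈ -8.66666667 − (-8.70370370) ≈ 0.037037.

0.037037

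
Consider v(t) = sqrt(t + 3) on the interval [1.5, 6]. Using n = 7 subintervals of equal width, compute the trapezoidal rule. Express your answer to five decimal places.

11.63366

Δt = (6 − 1.5)/7 = 9/14.
v(1.5) ≈ 2.12132, v(15/7) ≈ 2.26779, v(39/14) ≈ 2.40535, v(24/7) ≈ 2.53546, v(57/14) ≈ 2.65922, v(33/7) ≈ 2.77746, v(75/14) ≈ 2.89087, v(6) ≈ 3.00000.
T_7 = (Δt/2)·[v(t_0) + 2v(t_1) + ... + 2v(t_{6}) + v(t_7)].
Sum ≈ 11.63366.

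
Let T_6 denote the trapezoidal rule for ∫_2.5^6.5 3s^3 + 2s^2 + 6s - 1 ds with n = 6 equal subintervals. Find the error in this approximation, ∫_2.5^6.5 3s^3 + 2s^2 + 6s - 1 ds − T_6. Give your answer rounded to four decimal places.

Exact integral: ∫_2.5^6.5 f(s) ds ≈ 1586.166667.
T_6 ≈ 1598.759259.
Error ≈ 1586.166667 − 1598.759259 ≈ -12.5926.

-12.5926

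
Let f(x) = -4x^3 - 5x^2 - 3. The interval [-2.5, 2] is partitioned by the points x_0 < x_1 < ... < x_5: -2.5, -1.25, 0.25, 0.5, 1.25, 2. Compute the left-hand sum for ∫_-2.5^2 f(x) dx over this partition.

Subinterval widths: 1.25, 1.5, 0.25, 0.75, 0.75.
Left endpoints: -2.5, -1.25, 0.25, 0.5, 1.25.
f(-2.5) = 28.25, f(-1.25) = -3, f(0.25) = -3.375, f(0.5) = -4.75, f(1.25) = -18.625.
Sum = Σ Δx_i · f(x_i).
Sum = 12.4375.

12.4375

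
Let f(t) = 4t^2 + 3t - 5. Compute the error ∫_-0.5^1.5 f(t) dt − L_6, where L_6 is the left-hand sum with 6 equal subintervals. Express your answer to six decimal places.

Exact integral: ∫_-0.5^1.5 f(t) dt ≈ -2.33333333.
L_6 ≈ -4.51851852.
Error ≈ -2.33333333 − (-4.51851852) ≈ 2.185185.

2.185185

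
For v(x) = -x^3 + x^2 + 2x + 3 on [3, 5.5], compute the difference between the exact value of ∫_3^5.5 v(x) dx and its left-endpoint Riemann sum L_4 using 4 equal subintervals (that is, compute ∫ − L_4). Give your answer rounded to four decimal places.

Exact integral: ∫_3^5.5 v(x) dx ≈ -133.307292.
L_4 ≈ -99.868164.
Error ≈ -133.307292 − (-99.868164) ≈ -33.4391.

-33.4391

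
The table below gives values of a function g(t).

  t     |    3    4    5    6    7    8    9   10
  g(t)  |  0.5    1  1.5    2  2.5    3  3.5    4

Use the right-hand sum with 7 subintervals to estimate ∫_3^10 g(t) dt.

Δt = 1.
Sum = 1·[1 + 1.5 + 2 + 2.5 + 3 + 3.5 + 4] = 17.5.

17.5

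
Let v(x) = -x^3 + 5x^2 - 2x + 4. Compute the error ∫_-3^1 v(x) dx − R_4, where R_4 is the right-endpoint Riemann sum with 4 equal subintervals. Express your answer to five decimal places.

32.66667

Exact integral: ∫_-3^1 v(x) dx ≈ 90.6666667.
R_4 = 58.
Error ≈ 90.6666667 − 58 ≈ 32.66667.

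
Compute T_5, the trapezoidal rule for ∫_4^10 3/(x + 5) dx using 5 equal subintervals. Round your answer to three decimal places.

1.535

Δx = (10 − 4)/5 = 1.2.
f(4) = 1/3, f(5.2) = 5/17, f(6.4) = 5/19, f(7.6) = 5/21, f(8.8) = 5/23, f(10) = 0.2.
T_5 = (Δx/2)·[f(x_0) + 2f(x_1) + ... + 2f(x_{4}) + f(x_5)].
Sum ≈ 1.535.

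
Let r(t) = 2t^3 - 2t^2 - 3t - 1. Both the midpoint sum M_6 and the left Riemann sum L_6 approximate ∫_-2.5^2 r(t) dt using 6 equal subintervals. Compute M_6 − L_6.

16.55859375

M_6 = -27.66796875.
L_6 = -44.2265625.
M_6 − L_6 = 16.55859375.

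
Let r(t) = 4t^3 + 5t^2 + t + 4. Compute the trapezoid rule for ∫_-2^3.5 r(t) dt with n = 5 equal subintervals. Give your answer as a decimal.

260.5075

Δt = (3.5 − (-2))/5 = 1.1.
r(-2) = -10, r(-0.9) = 4.234, r(0.2) = 4.432, r(1.3) = 22.538, r(2.4) = 90.496, r(3.5) = 240.25.
T_5 = (Δt/2)·[r(t_0) + 2r(t_1) + ... + 2r(t_{4}) + r(t_5)].
Sum = 260.5075.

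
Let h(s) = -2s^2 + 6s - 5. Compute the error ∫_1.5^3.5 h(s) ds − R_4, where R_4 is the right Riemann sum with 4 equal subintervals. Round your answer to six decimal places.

Exact integral: ∫_1.5^3.5 h(s) ds ≈ -6.33333333.
R_4 = -8.5.
Error ≈ -6.33333333 − (-8.5) ≈ 2.166667.

2.166667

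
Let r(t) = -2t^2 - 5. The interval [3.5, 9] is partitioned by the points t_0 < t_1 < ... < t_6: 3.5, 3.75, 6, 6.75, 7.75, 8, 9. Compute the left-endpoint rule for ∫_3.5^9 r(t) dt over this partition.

-400.0625

Subinterval widths: 0.25, 2.25, 0.75, 1, 0.25, 1.
Left endpoints: 3.5, 3.75, 6, 6.75, 7.75, 8.
r(3.5) = -29.5, r(3.75) = -33.125, r(6) = -77, r(6.75) = -96.125, r(7.75) = -125.125, r(8) = -133.
Sum = Σ Δt_i · r(t_i).
Sum = -400.0625.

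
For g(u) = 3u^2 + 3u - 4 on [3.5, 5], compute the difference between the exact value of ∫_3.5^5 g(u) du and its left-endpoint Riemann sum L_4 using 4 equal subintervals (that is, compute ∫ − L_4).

7.91015625

Exact integral: ∫_3.5^5 g(u) du = 95.25.
L_4 = 87.33984375.
Error = 95.25 − 87.33984375 = 7.91015625.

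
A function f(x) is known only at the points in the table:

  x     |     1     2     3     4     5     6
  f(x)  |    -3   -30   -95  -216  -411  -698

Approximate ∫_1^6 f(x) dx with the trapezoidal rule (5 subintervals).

Δx = 1.
T_5 = (1/2)·[(-3) + 2·(-30) + 2·(-95) + 2·(-216) + 2·(-411) + (-698)] = -1102.5.

-1102.5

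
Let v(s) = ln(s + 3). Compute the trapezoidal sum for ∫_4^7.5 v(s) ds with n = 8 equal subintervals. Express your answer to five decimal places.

Δs = (7.5 − 4)/8 = 0.4375.
v(4) ≈ 1.94591, v(4.4375) ≈ 2.00653, v(4.875) ≈ 2.06369, v(5.3125) ≈ 2.11776, v(5.75) ≈ 2.16905, v(6.1875) ≈ 2.21784, v(6.625) ≈ 2.26436, v(7.0625) ≈ 2.30882, v(7.5) ≈ 2.35138.
T_8 = (Δs/2)·[v(s_0) + 2v(s_1) + ... + 2v(s_{7}) + v(s_8)].
Sum ≈ 7.56731.

7.56731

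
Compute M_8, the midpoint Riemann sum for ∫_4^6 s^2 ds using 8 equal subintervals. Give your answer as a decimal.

50.65625

Δs = (6 − 4)/8 = 0.25.
Midpoints: 4.125, 4.375, 4.625, 4.875, 5.125, 5.375, 5.625, 5.875.
f(4.125) = 17.015625, f(4.375) = 19.140625, f(4.625) = 21.390625, f(4.875) = 23.765625, f(5.125) = 26.265625, f(5.375) = 28.890625, f(5.625) = 31.640625, f(5.875) = 34.515625.
Sum = Δs · [f(4.125) + f(4.375) + f(4.625) + ...].
Sum = 50.65625.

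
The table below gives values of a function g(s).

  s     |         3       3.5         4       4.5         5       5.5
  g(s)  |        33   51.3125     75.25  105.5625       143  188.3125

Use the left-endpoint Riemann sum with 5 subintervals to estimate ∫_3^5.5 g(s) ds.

Δs = 0.5.
Sum = 0.5·[33 + 51.3125 + 75.25 + 105.5625 + 143] = 204.0625.

204.0625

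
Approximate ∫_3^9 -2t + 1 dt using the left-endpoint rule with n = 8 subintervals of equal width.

Δt = (9 − 3)/8 = 0.75.
Left endpoints: 3, 3.75, 4.5, 5.25, 6, 6.75, 7.5, 8.25.
f(3) = -5, f(3.75) = -6.5, f(4.5) = -8, f(5.25) = -9.5, f(6) = -11, f(6.75) = -12.5, f(7.5) = -14, f(8.25) = -15.5.
Sum = Δt · [f(3) + f(3.75) + f(4.5) + ...].
Sum = -61.5.

-61.5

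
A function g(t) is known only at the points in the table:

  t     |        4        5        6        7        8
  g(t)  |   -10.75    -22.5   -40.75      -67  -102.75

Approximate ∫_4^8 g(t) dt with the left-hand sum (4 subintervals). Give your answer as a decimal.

Δt = 1.
Sum = 1·[(-10.75) + (-22.5) + (-40.75) + (-67)] = -141.

-141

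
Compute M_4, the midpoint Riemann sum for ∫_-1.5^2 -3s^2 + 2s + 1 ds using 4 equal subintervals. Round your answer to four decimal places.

-5.4551

Δs = (2 − (-1.5))/4 = 0.875.
Midpoints: -1.0625, -0.1875, 0.6875, 1.5625.
f(-1.0625) = -4.51171875, f(-0.1875) = 0.51953125, f(0.6875) = 0.95703125, f(1.5625) = -3.19921875.
Sum = Δs · [f(-1.0625) + f(-0.1875) + f(0.6875) + f(1.5625)].
Sum ≈ -5.4551.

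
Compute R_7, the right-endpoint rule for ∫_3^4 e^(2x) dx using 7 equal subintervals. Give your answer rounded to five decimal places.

Δx = (4 − 3)/7 = 1/7.
Right endpoints: 22/7, 23/7, 24/7, 25/7, 26/7, 27/7, 4.
f(22/7) ≈ 536.84762, f(23/7) ≈ 714.38967, f(24/7) ≈ 950.64705, f(25/7) ≈ 1265.03762, f(26/7) ≈ 1683.40100, f(27/7) ≈ 2240.12224, f(4) ≈ 2980.95799.
Sum = Δx · [f(22/7) + f(23/7) + f(24/7) + ...].
Sum ≈ 1481.62903.

1481.62903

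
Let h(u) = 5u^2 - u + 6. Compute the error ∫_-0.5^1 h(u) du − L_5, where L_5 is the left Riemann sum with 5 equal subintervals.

0.225

Exact integral: ∫_-0.5^1 h(u) du = 10.5.
L_5 = 10.275.
Error = 10.5 − 10.275 = 0.225.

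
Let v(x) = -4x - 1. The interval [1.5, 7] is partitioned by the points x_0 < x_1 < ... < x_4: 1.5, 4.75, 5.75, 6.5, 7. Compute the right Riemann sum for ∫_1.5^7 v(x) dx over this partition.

Subinterval widths: 3.25, 1, 0.75, 0.5.
Right endpoints: 4.75, 5.75, 6.5, 7.
v(4.75) = -20, v(5.75) = -24, v(6.5) = -27, v(7) = -29.
Sum = Σ Δx_i · v(x_i).
Sum = -123.75.

-123.75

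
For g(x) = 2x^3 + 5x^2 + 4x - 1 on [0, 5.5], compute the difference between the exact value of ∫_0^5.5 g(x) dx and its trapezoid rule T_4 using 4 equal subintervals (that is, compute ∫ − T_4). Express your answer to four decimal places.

-37.2611

Exact integral: ∫_0^5.5 g(x) dx ≈ 789.822917.
T_4 ≈ 827.083984.
Error ≈ 789.822917 − 827.083984 ≈ -37.2611.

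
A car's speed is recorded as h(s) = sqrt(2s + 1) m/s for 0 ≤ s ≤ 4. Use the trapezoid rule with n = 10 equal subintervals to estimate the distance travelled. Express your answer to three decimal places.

Δs = (4 − 0)/10 = 0.4.
h(0) ≈ 1.000, h(0.4) ≈ 1.342, h(0.8) ≈ 1.612, h(1.2) ≈ 1.844, h(1.6) ≈ 2.049, h(2) ≈ 2.236, h(2.4) ≈ 2.408, h(2.8) ≈ 2.569, h(3.2) ≈ 2.720, h(3.6) ≈ 2.864, h(4) ≈ 3.000.
T_10 = (Δs/2)·[h(s_0) + 2h(s_1) + ... + 2h(s_{9}) + h(s_10)].
Sum ≈ 8.658.

8.658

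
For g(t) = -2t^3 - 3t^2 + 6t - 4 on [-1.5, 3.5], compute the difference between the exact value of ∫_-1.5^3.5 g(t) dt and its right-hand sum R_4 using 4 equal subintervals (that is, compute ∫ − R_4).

Exact integral: ∫_-1.5^3.5 g(t) dt = -108.75.
R_4 = -178.28125.
Error = -108.75 − (-178.28125) = 69.53125.

69.53125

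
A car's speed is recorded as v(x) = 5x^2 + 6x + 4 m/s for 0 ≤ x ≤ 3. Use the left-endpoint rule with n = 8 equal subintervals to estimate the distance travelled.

Δx = (3 − 0)/8 = 0.375.
Left endpoints: 0, 0.375, 0.75, 1.125, 1.5, 1.875, 2.25, 2.625.
v(0) = 4, v(0.375) = 6.953125, v(0.75) = 11.3125, v(1.125) = 17.078125, v(1.5) = 24.25, v(1.875) = 32.828125, v(2.25) = 42.8125, v(2.625) = 54.203125.
Sum = Δx · [v(0) + v(0.375) + v(0.75) + ...].
Sum = 72.5390625.

72.5390625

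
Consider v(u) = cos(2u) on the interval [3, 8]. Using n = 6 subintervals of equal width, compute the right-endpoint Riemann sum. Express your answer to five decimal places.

-0.80231

Δu = (8 − 3)/6 = 5/6.
Right endpoints: 23/6, 14/3, 5.5, 19/3, 43/6, 8.
v(23/6) ≈ 0.18622, v(14/3) ≈ -0.99582, v(5.5) ≈ 0.00443, v(19/3) ≈ 0.99497, v(43/6) ≈ -0.19491, v(8) ≈ -0.95766.
Sum = Δu · [v(23/6) + v(14/3) + v(5.5) + ...].
Sum ≈ -0.80231.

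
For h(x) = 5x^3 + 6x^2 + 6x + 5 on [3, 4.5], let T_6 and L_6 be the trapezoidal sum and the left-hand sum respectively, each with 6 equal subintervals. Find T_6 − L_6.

T_6 = 581.80078125.
L_6 = 532.16015625.
T_6 − L_6 = 49.640625.

49.640625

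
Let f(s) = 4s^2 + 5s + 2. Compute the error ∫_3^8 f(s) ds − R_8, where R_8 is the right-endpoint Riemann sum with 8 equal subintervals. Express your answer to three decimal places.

Exact integral: ∫_3^8 f(s) ds ≈ 794.16667.
R_8 = 872.03125.
Error ≈ 794.16667 − 872.03125 ≈ -77.865.

-77.865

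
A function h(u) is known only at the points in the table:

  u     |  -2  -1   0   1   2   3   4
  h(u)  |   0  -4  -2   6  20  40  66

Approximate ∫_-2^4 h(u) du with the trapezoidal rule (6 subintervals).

Δu = 1.
T_6 = (1/2)·[0 + 2·(-4) + 2·(-2) + 2·6 + 2·20 + 2·40 + 66] = 93.

93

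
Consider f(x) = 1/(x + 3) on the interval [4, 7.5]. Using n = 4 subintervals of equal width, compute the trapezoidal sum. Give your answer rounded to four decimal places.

0.4062

Δx = (7.5 − 4)/4 = 0.875.
f(4) = 1/7, f(4.875) = 8/63, f(5.75) = 4/35, f(6.625) = 8/77, f(7.5) = 2/21.
T_4 = (Δx/2)·[f(x_0) + 2f(x_1) + 2f(x_2) + 2f(x_3) + f(x_4)].
Sum ≈ 0.4062.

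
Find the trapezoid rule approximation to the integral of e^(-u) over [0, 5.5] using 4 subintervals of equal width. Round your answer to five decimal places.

1.14809

Δu = (5.5 − 0)/4 = 1.375.
f(0) ≈ 1.00000, f(1.375) ≈ 0.25284, f(2.75) ≈ 0.06393, f(4.125) ≈ 0.01616, f(5.5) ≈ 0.00409.
T_4 = (Δu/2)·[f(u_0) + 2f(u_1) + 2f(u_2) + 2f(u_3) + f(u_4)].
Sum ≈ 1.14809.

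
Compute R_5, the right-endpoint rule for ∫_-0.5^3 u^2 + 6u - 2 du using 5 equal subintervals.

Δu = (3 − (-0.5))/5 = 0.7.
Right endpoints: 0.2, 0.9, 1.6, 2.3, 3.
f(0.2) = -0.76, f(0.9) = 4.21, f(1.6) = 10.16, f(2.3) = 17.09, f(3) = 25.
Sum = Δu · [f(0.2) + f(0.9) + f(1.6) + f(2.3) + f(3)].
Sum = 38.99.

38.99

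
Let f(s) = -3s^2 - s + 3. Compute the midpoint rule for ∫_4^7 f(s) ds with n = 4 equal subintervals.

-286.078125

Δs = (7 − 4)/4 = 0.75.
Midpoints: 4.375, 5.125, 5.875, 6.625.
f(4.375) = -58.796875, f(5.125) = -80.921875, f(5.875) = -106.421875, f(6.625) = -135.296875.
Sum = Δs · [f(4.375) + f(5.125) + f(5.875) + f(6.625)].
Sum = -286.078125.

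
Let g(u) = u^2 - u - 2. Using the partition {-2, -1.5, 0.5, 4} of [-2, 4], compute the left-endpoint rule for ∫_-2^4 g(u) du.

Subinterval widths: 0.5, 2, 3.5.
Left endpoints: -2, -1.5, 0.5.
g(-2) = 4, g(-1.5) = 1.75, g(0.5) = -2.25.
Sum = Σ Δu_i · g(u_i).
Sum = -2.375.

-2.375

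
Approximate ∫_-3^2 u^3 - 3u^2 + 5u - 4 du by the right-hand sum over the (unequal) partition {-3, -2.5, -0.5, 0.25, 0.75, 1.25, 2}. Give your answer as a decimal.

Subinterval widths: 0.5, 2, 0.75, 0.5, 0.5, 0.75.
Right endpoints: -2.5, -0.5, 0.25, 0.75, 1.25, 2.
f(-2.5) = -50.875, f(-0.5) = -7.375, f(0.25) = -2.921875, f(0.75) = -1.515625, f(1.25) = -0.484375, f(2) = 2.
Sum = Σ Δu_i · f(u_i).
Sum = -41.87890625.

-41.87890625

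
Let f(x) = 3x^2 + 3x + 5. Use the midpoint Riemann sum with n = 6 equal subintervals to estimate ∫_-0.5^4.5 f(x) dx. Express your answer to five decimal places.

145.38194

Δx = (4.5 − (-0.5))/6 = 5/6.
Midpoints: -1/12, 0.75, 19/12, 29/12, 3.25, 49/12.
f(-1/12) = 229/48, f(0.75) = 8.9375, f(19/12) = 829/48, f(29/12) = 1429/48, f(3.25) = 46.4375, f(49/12) = 3229/48.
Sum = Δx · [f(-1/12) + f(0.75) + f(19/12) + ...].
Sum ≈ 145.38194.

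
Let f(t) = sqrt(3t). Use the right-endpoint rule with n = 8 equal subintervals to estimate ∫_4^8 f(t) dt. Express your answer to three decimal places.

Δt = (8 − 4)/8 = 0.5.
Right endpoints: 4.5, 5, 5.5, 6, 6.5, 7, 7.5, 8.
f(4.5) ≈ 3.674, f(5) ≈ 3.873, f(5.5) ≈ 4.062, f(6) ≈ 4.243, f(6.5) ≈ 4.416, f(7) ≈ 4.583, f(7.5) ≈ 4.743, f(8) ≈ 4.899.
Sum = Δt · [f(4.5) + f(5) + f(5.5) + ...].
Sum ≈ 17.246.

17.246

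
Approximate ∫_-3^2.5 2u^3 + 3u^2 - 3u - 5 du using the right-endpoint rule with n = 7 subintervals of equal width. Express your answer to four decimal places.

Δu = (2.5 − (-3))/7 = 11/14.
Right endpoints: -31/14, -10/7, -9/14, 1/7, 13/14, 12/7, 2.5.
f(-31/14) = -1839/343, f(-10/7) = -145/343, f(-9/14) = -1621/686, f(1/7) = -1839/343, f(13/14) = -1234/343, f(12/7) = 3001/343, f(2.5) = 37.5.
Sum = Δu · [f(-31/14) + f(-10/7) + f(-9/14) + ...].
Sum ≈ 22.8980.

22.8980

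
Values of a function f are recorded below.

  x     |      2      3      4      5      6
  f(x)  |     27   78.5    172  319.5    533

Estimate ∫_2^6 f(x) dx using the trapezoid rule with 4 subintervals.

850

Δx = 1.
T_4 = (1/2)·[27 + 2·78.5 + 2·172 + 2·319.5 + 533] = 850.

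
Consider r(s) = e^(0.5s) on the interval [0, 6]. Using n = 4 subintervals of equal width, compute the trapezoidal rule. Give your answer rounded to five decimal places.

39.94379

Δs = (6 − 0)/4 = 1.5.
r(0) ≈ 1.00000, r(1.5) ≈ 2.11700, r(3) ≈ 4.48169, r(4.5) ≈ 9.48774, r(6) ≈ 20.08554.
T_4 = (Δs/2)·[r(s_0) + 2r(s_1) + 2r(s_2) + 2r(s_3) + r(s_4)].
Sum ≈ 39.94379.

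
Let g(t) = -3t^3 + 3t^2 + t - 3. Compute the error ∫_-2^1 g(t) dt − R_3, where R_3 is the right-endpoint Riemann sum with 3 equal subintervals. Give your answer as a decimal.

Exact integral: ∫_-2^1 g(t) dt = 9.75.
R_3 = -3.
Error = 9.75 − (-3) = 12.75.

12.75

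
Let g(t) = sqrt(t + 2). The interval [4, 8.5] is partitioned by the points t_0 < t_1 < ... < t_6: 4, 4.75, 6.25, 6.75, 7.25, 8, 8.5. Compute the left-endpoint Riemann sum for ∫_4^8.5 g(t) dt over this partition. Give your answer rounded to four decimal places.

Subinterval widths: 0.75, 1.5, 0.5, 0.5, 0.75, 0.5.
Left endpoints: 4, 4.75, 6.25, 6.75, 7.25, 8.
g(4) ≈ 2.4495, g(4.75) ≈ 2.5981, g(6.25) ≈ 2.8723, g(6.75) ≈ 2.9580, g(7.25) ≈ 3.0414, g(8) ≈ 3.1623.
Sum = Σ Δt_i · g(t_i).
Sum ≈ 12.5116.

12.5116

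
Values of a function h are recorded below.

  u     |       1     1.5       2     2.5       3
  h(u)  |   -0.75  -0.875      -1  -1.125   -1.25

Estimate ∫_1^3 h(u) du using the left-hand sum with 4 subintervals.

-1.875

Δu = 0.5.
Sum = 0.5·[(-0.75) + (-0.875) + (-1) + (-1.125)] = -1.875.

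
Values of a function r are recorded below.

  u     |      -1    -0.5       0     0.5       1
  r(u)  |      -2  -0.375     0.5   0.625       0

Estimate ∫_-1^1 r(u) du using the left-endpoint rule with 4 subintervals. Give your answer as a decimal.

Δu = 0.5.
Sum = 0.5·[(-2) + (-0.375) + 0.5 + 0.625] = -0.625.

-0.625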